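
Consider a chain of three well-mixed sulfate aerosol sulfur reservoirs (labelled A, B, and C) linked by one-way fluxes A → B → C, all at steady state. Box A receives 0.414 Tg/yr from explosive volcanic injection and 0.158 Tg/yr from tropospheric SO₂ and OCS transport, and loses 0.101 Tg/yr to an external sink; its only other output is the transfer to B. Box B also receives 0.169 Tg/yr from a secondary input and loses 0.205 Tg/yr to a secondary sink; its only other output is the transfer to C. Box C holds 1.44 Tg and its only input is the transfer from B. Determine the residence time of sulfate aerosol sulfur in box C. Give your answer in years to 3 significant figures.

Box A: F(A→B) = (0.414 + 0.158) − 0.101 = 0.47100 Tg/yr.
Box B: F(B→C) = (0.47100 + 0.169) − 0.205 = 0.43500 Tg/yr.
Box C throughput = its input = 0.43500 Tg/yr; τ = 1.44 / 0.43500 = 3.310 yr.

3.31 yr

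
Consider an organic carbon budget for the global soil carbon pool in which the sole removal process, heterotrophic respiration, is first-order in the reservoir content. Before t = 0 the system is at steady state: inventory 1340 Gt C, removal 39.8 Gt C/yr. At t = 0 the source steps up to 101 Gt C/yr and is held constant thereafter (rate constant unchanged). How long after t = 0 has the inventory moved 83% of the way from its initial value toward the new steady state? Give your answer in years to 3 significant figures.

τ = M₀/F₀ = 1340/39.8 = 33.67 yr.
The remaining gap fraction is e^(−t/τ); 83% covered ⇒ e^(−t/τ) = 0.170.
t = −τ ln(0.170) = 33.67 × 1.772 = 59.66 yr.

59.7 yr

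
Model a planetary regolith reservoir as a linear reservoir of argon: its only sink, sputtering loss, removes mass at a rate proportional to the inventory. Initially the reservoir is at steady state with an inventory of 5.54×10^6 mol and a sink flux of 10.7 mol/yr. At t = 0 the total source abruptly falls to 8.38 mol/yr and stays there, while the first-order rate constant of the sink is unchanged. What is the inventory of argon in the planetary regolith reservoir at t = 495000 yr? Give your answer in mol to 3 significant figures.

4.80×10^6 mol

The sink rate constant is k = F₀/M₀ = 10.7/5.54×10^6 = 1.931×10^-6 yr⁻¹.
Solving dM/dt = F₁ − kM with M(0) = M₀ gives M(t) = F₁/k + (M₀ − F₁/k)·e^(−kt).
F₁/k = 8.38/1.931×10^-6 = 4.3388×10^6 mol; kt = 1.931×10^-6 × 495000 = 0.9560, e^(−kt) = 0.3844.
M(495000) = 4.3388×10^6 + (5.54×10^6 − 4.3388×10^6) × 0.3844 = 4.3388×10^6 + 461800 = 4.8006×10^6 mol.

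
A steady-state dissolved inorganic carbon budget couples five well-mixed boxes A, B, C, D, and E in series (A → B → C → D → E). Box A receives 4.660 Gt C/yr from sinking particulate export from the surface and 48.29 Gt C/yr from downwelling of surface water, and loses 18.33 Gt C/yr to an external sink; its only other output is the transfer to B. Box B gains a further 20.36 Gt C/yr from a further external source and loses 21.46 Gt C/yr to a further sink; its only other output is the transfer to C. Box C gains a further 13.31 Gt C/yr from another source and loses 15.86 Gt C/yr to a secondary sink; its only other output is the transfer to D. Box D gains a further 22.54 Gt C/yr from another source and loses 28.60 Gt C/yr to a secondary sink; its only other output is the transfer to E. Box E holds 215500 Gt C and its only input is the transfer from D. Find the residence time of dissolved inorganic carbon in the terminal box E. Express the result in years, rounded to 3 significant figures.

Box A: F(A→B) = (4.660 + 48.29) − 18.33 = 34.620 Gt C/yr.
Box B: F(B→C) = (34.620 + 20.36) − 21.46 = 33.520 Gt C/yr.
Box C: F(C→D) = (33.520 + 13.31) − 15.86 = 30.970 Gt C/yr.
Box D: F(D→E) = (30.970 + 22.54) − 28.60 = 24.910 Gt C/yr.
Box E throughput = its input = 24.910 Gt C/yr; τ = 215500 / 24.910 = 8651 yr.

8650 yr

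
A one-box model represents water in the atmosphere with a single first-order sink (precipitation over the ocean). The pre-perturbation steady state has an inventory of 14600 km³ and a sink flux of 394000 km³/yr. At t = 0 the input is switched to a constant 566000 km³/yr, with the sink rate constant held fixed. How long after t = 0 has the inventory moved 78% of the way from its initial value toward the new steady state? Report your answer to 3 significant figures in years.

τ = M₀/F₀ = 14600/394000 = 0.03706 yr.
The remaining gap fraction is e^(−t/τ); 78% covered ⇒ e^(−t/τ) = 0.220.
t = −τ ln(0.220) = 0.03706 × 1.514 = 0.05611 yr.

0.0561 yr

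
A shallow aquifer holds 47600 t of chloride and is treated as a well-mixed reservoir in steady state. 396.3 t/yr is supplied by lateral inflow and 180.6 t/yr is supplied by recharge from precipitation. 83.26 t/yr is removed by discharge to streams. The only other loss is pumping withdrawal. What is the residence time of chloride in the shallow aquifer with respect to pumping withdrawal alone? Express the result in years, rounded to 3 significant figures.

At steady state ΣF_in = ΣF_out.
ΣF_in = 396.3 + 180.6 = 576.90 t/yr.
Pumping withdrawal flux = ΣF_in − (83.26) = 576.90 − 83.26 = 493.6 t/yr.
τ = M / F = 47600 / 493.6 = 96.43 yr.

96.4 yr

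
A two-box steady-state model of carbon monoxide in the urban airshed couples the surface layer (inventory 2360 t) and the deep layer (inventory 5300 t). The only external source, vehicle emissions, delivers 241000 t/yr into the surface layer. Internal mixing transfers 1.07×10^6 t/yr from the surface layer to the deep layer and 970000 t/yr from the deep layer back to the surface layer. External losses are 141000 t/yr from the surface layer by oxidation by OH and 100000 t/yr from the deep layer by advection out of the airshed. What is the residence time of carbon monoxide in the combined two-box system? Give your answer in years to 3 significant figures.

Residence time in the combined system uses the total inventory and the total *external* removal — internal exchanges between the two boxes cancel.
M_total = 2360 + 5300 = 7660.0 t.
ΣF_external_out = 141000 + 100000 = 241000 t/yr.
τ = M_total / ΣF_ext = 7660.0 / 241000 = 0.03178 yr.

0.0318 yr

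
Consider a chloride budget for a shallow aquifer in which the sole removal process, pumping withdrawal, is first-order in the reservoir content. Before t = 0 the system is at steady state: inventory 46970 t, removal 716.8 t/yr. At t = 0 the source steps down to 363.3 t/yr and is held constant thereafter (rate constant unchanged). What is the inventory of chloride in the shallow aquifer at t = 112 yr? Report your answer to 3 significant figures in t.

28000 t

The sink rate constant is k = F₀/M₀ = 716.8/46970 = 0.01526 yr⁻¹.
Solving dM/dt = F₁ − kM with M(0) = M₀ gives M(t) = F₁/k + (M₀ − F₁/k)·e^(−kt).
F₁/k = 363.3/0.01526 = 23806 t; kt = 0.01526 × 112 = 1.709, e^(−kt) = 0.1810.
M(112) = 23806 + (46970 − 23806) × 0.1810 = 23806 + 4193 = 27999 t.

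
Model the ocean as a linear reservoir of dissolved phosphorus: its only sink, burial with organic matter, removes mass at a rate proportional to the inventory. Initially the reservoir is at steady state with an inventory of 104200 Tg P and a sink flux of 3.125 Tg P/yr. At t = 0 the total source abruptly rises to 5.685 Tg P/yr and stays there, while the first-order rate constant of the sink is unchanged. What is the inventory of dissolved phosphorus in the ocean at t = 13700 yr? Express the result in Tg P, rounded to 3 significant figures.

Residence time τ = M₀/F₀ = 33340 yr. The eventual steady state is M_∞ = M₀·(F₁/F₀) = 104200 × 5.685/3.125 = 189560 Tg P.
The anomaly ΔM(t) = M(t) − M_∞ decays as ΔM₀·e^(−t/τ) with ΔM₀ = 104200 − 189560 = −85360 Tg P.
At t = 13700 yr, e^(−t/τ) = e^(−0.4109) = 0.6631, so ΔM = −56600 Tg P and M = 189560 − 56600 = 132960 Tg P.

133000 Tg P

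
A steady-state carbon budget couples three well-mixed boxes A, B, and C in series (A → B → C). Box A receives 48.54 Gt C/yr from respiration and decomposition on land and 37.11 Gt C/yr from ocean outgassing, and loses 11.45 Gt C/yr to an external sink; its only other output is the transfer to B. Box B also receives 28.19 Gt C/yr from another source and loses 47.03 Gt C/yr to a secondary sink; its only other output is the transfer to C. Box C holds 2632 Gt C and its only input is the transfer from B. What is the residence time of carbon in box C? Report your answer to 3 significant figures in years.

47.5 yr

Box A: F(A→B) = (48.54 + 37.11) − 11.45 = 74.200 Gt C/yr.
Box B: F(B→C) = (74.200 + 28.19) − 47.03 = 55.360 Gt C/yr.
Box C throughput = its input = 55.360 Gt C/yr; τ = 2632 / 55.360 = 47.54 yr.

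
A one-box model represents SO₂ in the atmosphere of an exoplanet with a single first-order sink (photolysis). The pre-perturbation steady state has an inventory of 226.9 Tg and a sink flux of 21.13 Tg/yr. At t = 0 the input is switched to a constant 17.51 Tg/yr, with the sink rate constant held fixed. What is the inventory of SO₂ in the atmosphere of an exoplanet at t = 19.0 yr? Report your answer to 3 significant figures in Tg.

τ = M₀/F₀ = 226.9/21.13 = 10.74 yr; rate constant k = 1/τ.
New steady state M_∞ = F₁/k = F₁·τ = 17.51 × 10.74 = 188.03 Tg.
M(t) = M_∞ + (M₀ − M_∞)·e^(−t/τ); t/τ = 19.0/10.74 = 1.769, so e^(−t/τ) = 0.1704.
M(t) = 188.03 + 38.87 × 0.1704 = 194.65 Tg.

195 Tg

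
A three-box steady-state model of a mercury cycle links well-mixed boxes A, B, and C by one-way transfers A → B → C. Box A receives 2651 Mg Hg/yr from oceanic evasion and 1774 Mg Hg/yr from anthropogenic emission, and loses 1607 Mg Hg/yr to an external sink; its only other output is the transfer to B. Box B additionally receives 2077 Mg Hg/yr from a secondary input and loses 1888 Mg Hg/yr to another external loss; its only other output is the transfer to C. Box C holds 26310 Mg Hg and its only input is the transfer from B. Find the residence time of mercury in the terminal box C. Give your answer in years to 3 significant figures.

8.75 yr

Box A: F(A→B) = (2651 + 1774) − 1607 = 2818.0 Mg Hg/yr.
Box B: F(B→C) = (2818.0 + 2077) − 1888 = 3007.0 Mg Hg/yr.
Box C throughput = its input = 3007.0 Mg Hg/yr; τ = 26310 / 3007.0 = 8.750 yr.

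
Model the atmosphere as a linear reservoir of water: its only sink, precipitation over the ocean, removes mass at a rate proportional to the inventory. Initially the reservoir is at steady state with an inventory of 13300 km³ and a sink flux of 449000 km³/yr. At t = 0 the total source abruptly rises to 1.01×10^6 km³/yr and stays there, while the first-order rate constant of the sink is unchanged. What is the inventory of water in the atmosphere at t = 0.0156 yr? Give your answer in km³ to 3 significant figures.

Residence time τ = M₀/F₀ = 0.02962 yr. The eventual steady state is M_∞ = M₀·(F₁/F₀) = 13300 × 1.01×10^6/449000 = 29918 km³.
The anomaly ΔM(t) = M(t) − M_∞ decays as ΔM₀·e^(−t/τ) with ΔM₀ = 13300 − 29918 = −16620 km³.
At t = 0.0156 yr, e^(−t/τ) = e^(−0.5266) = 0.5906, so ΔM = −9814 km³ and M = 29918 − 9814 = 20104 km³.

20100 km³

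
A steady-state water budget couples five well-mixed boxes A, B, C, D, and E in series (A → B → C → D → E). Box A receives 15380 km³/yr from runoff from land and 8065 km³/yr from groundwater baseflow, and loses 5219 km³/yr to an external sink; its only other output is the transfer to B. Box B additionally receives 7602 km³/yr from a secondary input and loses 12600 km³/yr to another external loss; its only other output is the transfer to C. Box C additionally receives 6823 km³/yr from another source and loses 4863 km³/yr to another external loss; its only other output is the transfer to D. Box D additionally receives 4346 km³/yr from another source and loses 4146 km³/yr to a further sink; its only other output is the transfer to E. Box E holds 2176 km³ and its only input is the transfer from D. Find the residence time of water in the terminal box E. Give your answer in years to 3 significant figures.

0.141 yr

Box A: F(A→B) = (15380 + 8065) − 5219 = 18226 km³/yr.
Box B: F(B→C) = (18226 + 7602) − 12600 = 13228 km³/yr.
Box C: F(C→D) = (13228 + 6823) − 4863 = 15188 km³/yr.
Box D: F(D→E) = (15188 + 4346) − 4146 = 15388 km³/yr.
Box E throughput = its input = 15388 km³/yr; τ = 2176 / 15388 = 0.1414 yr.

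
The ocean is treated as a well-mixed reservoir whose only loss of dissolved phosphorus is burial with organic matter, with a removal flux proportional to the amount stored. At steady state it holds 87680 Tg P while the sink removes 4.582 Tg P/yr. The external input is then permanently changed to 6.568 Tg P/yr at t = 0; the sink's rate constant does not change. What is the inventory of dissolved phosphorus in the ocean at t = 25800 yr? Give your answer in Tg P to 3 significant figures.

The sink rate constant is k = F₀/M₀ = 4.582/87680 = 5.226×10^-5 yr⁻¹.
Solving dM/dt = F₁ − kM with M(0) = M₀ gives M(t) = F₁/k + (M₀ − F₁/k)·e^(−kt).
F₁/k = 6.568/5.226×10^-5 = 125680 Tg P; kt = 5.226×10^-5 × 25800 = 1.348, e^(−kt) = 0.2597.
M(25800) = 125680 + (87680 − 125680) × 0.2597 = 125680 − 9869 = 115810 Tg P.

116000 Tg P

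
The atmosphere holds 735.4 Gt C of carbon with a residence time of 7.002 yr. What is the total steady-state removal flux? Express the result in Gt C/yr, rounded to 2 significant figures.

110 Gt C/yr

F = M / τ = 735.4 / 7.002 = 105.0 Gt C/yr.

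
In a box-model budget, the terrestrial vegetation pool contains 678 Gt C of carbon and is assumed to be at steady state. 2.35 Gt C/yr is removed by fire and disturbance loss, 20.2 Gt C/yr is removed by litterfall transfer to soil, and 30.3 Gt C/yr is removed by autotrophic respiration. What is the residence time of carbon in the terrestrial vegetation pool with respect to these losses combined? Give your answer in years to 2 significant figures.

13 yr

Total removal = 2.350 + 20.20 + 30.30 = 52.850 Gt C/yr.
τ = M / ΣF_out = 678 / 52.850 = 12.83 yr.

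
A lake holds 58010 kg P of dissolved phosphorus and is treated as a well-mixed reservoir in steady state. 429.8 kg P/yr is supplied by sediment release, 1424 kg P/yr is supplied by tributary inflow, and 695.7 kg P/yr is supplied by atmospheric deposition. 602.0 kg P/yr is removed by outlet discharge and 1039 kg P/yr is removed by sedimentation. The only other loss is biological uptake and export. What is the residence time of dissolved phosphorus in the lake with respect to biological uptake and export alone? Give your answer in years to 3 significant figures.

63.9 yr

At steady state ΣF_in = ΣF_out.
ΣF_in = 429.8 + 1424 + 695.7 = 2549.5 kg P/yr.
Biological uptake and export flux = ΣF_in − (602.0 + 1039) = 2549.5 − 1641 = 908.5 kg P/yr.
τ = M / F = 58010 / 908.5 = 63.85 yr.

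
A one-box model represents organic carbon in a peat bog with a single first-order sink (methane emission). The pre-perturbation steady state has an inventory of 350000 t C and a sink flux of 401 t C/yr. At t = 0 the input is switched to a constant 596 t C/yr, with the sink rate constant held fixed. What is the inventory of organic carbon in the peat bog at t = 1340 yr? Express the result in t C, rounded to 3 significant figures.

484000 t C

Residence time τ = M₀/F₀ = 872.8 yr. The eventual steady state is M_∞ = M₀·(F₁/F₀) = 350000 × 596/401 = 520200 t C.
The anomaly ΔM(t) = M(t) − M_∞ decays as ΔM₀·e^(−t/τ) with ΔM₀ = 350000 − 520200 = −170200 t C.
At t = 1340 yr, e^(−t/τ) = e^(−1.535) = 0.2154, so ΔM = −36660 t C and M = 520200 − 36660 = 483540 t C.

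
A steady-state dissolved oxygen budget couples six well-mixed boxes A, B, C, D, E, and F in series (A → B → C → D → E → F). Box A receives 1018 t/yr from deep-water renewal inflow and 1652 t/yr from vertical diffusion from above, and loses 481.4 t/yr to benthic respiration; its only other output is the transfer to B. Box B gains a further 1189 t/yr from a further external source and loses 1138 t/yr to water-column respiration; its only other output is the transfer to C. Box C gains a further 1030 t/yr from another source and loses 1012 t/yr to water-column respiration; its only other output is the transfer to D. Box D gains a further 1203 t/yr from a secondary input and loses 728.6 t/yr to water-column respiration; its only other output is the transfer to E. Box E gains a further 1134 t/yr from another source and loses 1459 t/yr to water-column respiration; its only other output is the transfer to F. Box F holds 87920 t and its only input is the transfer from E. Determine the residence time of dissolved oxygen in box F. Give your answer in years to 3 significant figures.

Box A: F(A→B) = (1018 + 1652) − 481.4 = 2188.6 t/yr.
Box B: F(B→C) = (2188.6 + 1189) − 1138 = 2239.6 t/yr.
Box C: F(C→D) = (2239.6 + 1030) − 1012 = 2257.6 t/yr.
Box D: F(D→E) = (2257.6 + 1203) − 728.6 = 2732.0 t/yr.
Box E: F(E→F) = (2732.0 + 1134) − 1459 = 2407.0 t/yr.
Box F throughput = its input = 2407.0 t/yr; τ = 87920 / 2407.0 = 36.53 yr.

36.5 yr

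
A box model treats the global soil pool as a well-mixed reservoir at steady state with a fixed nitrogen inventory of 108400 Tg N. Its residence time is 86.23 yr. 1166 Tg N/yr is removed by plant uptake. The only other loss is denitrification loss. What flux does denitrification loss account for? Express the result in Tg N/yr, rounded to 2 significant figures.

Total removal F = M/τ = 108400 / 86.23 = 1257 Tg N/yr.
Denitrification loss = F − (1166) = 1257 − 1166 = 91.10 Tg N/yr.

91 Tg N/yr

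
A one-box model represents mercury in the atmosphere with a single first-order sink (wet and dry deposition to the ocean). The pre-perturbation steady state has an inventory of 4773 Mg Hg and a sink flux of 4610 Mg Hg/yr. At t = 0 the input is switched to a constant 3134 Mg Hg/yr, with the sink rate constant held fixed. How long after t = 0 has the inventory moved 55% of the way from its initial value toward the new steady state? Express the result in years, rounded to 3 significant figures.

τ = M₀/F₀ = 4773/4610 = 1.035 yr.
The remaining gap fraction is e^(−t/τ); 55% covered ⇒ e^(−t/τ) = 0.450.
t = −τ ln(0.450) = 1.035 × 0.7985 = 0.8267 yr.

0.827 yr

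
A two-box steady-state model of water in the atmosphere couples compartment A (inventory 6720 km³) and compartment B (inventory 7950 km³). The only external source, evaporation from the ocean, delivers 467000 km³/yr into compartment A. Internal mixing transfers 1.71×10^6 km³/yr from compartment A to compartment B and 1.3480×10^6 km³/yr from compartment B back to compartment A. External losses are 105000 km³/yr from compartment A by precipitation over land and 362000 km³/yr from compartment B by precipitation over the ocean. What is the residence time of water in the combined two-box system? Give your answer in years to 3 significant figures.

Treat the two boxes together as one reservoir: the mixing fluxes between them are internal recycling, so τ = ΣM / Σ(external losses).
M_total = 6720 + 7950 = 14670 km³.
ΣF_external_out = 105000 + 362000 = 467000 km³/yr.
τ = M_total / ΣF_ext = 14670 / 467000 = 0.03141 yr.

0.0314 yr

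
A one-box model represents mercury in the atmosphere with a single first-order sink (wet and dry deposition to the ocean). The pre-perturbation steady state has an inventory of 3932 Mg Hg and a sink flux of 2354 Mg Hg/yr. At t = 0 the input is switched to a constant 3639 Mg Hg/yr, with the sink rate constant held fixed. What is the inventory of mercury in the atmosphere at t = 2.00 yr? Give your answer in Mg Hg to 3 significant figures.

The sink rate constant is k = F₀/M₀ = 2354/3932 = 0.5987 yr⁻¹.
Solving dM/dt = F₁ − kM with M(0) = M₀ gives M(t) = F₁/k + (M₀ − F₁/k)·e^(−kt).
F₁/k = 3639/0.5987 = 6078.4 Mg Hg; kt = 0.5987 × 2.00 = 1.197, e^(−kt) = 0.3020.
M(2.00) = 6078.4 + (3932 − 6078.4) × 0.3020 = 6078.4 − 648.2 = 5430.2 Mg Hg.

5430 Mg Hg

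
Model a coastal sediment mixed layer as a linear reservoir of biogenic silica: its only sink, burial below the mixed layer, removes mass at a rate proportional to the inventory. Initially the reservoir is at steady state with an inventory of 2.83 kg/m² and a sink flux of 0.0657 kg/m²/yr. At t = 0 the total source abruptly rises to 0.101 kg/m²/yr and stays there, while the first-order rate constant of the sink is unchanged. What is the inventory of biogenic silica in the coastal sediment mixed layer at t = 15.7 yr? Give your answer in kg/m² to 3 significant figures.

3.29 kg/m²

τ = M₀/F₀ = 2.83/0.0657 = 43.07 yr; rate constant k = 1/τ.
New steady state M_∞ = F₁/k = F₁·τ = 0.101 × 43.07 = 4.3505 kg/m².
M(t) = M_∞ + (M₀ − M_∞)·e^(−t/τ); t/τ = 15.7/43.07 = 0.3645, so e^(−t/τ) = 0.6946.
M(t) = 4.3505 − 1.521 × 0.6946 = 3.2944 kg/m².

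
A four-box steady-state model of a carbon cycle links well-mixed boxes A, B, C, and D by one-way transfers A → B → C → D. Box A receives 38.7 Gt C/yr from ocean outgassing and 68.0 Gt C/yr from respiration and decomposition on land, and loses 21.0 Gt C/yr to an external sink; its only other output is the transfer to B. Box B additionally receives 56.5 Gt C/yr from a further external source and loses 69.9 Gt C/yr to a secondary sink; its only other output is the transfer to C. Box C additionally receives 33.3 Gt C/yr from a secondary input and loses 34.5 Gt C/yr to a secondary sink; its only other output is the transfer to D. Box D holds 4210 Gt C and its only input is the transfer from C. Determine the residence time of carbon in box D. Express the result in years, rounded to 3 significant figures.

59.2 yr

Box A: F(A→B) = (38.7 + 68.0) − 21.0 = 85.700 Gt C/yr.
Box B: F(B→C) = (85.700 + 56.5) − 69.9 = 72.300 Gt C/yr.
Box C: F(C→D) = (72.300 + 33.3) − 34.5 = 71.100 Gt C/yr.
Box D throughput = its input = 71.100 Gt C/yr; τ = 4210 / 71.100 = 59.21 yr.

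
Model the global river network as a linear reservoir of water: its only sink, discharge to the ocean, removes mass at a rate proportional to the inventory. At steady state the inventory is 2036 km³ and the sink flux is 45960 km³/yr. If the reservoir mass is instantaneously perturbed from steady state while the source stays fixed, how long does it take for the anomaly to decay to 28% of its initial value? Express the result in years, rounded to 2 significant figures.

0.056 yr

For a linear reservoir the anomaly decays as exp(−t/τ) with τ = M/F = 2036/45960 = 0.04430 yr.
exp(−t/τ) = 0.28 ⇒ t = −τ ln(0.28) = 0.04430 × 1.273 = 0.05639 yr.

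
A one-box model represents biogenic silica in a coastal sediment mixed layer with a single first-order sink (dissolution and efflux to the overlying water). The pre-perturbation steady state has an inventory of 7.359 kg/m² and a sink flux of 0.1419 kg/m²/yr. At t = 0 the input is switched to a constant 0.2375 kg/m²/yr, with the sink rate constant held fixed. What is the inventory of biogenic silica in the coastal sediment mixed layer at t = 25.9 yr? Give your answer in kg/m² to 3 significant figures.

9.31 kg/m²

Residence time τ = M₀/F₀ = 51.86 yr. The eventual steady state is M_∞ = M₀·(F₁/F₀) = 7.359 × 0.2375/0.1419 = 12.317 kg/m².
The anomaly ΔM(t) = M(t) − M_∞ decays as ΔM₀·e^(−t/τ) with ΔM₀ = 7.359 − 12.317 = −4.958 kg/m².
At t = 25.9 yr, e^(−t/τ) = e^(−0.4994) = 0.6069, so ΔM = −3.009 kg/m² and M = 12.317 − 3.009 = 9.3080 kg/m².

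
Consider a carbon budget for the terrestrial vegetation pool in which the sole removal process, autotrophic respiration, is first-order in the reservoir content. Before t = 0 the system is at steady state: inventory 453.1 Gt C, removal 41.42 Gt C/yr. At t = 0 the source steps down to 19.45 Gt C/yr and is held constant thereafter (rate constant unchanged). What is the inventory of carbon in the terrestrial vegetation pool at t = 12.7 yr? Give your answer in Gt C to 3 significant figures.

τ = M₀/F₀ = 453.1/41.42 = 10.94 yr; rate constant k = 1/τ.
New steady state M_∞ = F₁/k = F₁·τ = 19.45 × 10.94 = 212.77 Gt C.
M(t) = M_∞ + (M₀ − M_∞)·e^(−t/τ); t/τ = 12.7/10.94 = 1.161, so e^(−t/τ) = 0.3132.
M(t) = 212.77 + 240.3 × 0.3132 = 288.04 Gt C.

288 Gt C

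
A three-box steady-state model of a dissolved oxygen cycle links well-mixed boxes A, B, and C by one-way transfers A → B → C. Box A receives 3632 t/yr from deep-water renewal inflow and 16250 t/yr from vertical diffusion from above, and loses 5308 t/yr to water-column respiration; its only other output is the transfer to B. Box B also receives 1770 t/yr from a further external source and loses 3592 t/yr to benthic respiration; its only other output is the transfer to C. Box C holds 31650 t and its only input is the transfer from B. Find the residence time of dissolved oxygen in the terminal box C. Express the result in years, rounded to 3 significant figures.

2.48 yr

Box A: F(A→B) = (3632 + 16250) − 5308 = 14574 t/yr.
Box B: F(B→C) = (14574 + 1770) − 3592 = 12752 t/yr.
Box C throughput = its input = 12752 t/yr; τ = 31650 / 12752 = 2.482 yr.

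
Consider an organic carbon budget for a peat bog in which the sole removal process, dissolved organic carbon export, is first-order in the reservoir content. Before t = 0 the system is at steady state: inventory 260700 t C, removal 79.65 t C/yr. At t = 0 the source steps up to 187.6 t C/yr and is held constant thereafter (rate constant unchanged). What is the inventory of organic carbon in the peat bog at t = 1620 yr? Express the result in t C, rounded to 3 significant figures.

399000 t C

The sink rate constant is k = F₀/M₀ = 79.65/260700 = 0.0003055 yr⁻¹.
Solving dM/dt = F₁ − kM with M(0) = M₀ gives M(t) = F₁/k + (M₀ − F₁/k)·e^(−kt).
F₁/k = 187.6/0.0003055 = 614030 t C; kt = 0.0003055 × 1620 = 0.4949, e^(−kt) = 0.6096.
M(1620) = 614030 + (260700 − 614030) × 0.6096 = 614030 − 215400 = 398640 t C.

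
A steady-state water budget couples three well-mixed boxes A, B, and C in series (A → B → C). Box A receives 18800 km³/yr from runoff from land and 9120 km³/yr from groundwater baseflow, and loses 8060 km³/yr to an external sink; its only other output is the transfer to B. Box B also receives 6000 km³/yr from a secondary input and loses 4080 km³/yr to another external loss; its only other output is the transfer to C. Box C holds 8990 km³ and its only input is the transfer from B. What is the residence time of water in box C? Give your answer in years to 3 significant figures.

Box A: F(A→B) = (18800 + 9120) − 8060 = 19860 km³/yr.
Box B: F(B→C) = (19860 + 6000) − 4080 = 21780 km³/yr.
Box C throughput = its input = 21780 km³/yr; τ = 8990 / 21780 = 0.4128 yr.

0.413 yr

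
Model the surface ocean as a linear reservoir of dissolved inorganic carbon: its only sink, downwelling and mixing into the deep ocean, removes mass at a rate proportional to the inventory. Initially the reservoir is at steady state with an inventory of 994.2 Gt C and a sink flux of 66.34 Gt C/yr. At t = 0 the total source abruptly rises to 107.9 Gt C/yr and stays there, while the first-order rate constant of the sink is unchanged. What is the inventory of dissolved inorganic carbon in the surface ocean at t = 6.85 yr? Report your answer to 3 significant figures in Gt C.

1220 Gt C

Residence time τ = M₀/F₀ = 14.99 yr. The eventual steady state is M_∞ = M₀·(F₁/F₀) = 994.2 × 107.9/66.34 = 1617.0 Gt C.
The anomaly ΔM(t) = M(t) − M_∞ decays as ΔM₀·e^(−t/τ) with ΔM₀ = 994.2 − 1617.0 = −622.8 Gt C.
At t = 6.85 yr, e^(−t/τ) = e^(−0.4571) = 0.6331, so ΔM = −394.3 Gt C and M = 1617.0 − 394.3 = 1222.7 Gt C.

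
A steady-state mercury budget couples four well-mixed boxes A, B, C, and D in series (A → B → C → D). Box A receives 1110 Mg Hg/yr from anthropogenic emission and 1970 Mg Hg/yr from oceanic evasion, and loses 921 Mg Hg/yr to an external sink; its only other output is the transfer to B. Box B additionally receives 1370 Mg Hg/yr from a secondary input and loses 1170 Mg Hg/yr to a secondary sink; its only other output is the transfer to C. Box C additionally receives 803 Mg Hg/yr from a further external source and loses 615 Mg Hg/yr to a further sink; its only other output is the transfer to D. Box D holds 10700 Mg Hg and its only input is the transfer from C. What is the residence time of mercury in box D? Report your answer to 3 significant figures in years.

Box A: F(A→B) = (1110 + 1970) − 921 = 2159.0 Mg Hg/yr.
Box B: F(B→C) = (2159.0 + 1370) − 1170 = 2359.0 Mg Hg/yr.
Box C: F(C→D) = (2359.0 + 803) − 615 = 2547.0 Mg Hg/yr.
Box D throughput = its input = 2547.0 Mg Hg/yr; τ = 10700 / 2547.0 = 4.201 yr.

4.20 yr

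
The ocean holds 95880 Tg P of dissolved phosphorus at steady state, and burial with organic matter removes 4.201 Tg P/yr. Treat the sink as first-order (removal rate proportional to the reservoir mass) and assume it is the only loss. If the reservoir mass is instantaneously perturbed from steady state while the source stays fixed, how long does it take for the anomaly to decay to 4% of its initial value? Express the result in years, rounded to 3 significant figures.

For a linear reservoir the anomaly decays as exp(−t/τ) with τ = M/F = 95880/4.201 = 22820 yr.
exp(−t/τ) = 0.04 ⇒ t = −τ ln(0.04) = 22820 × 3.219 = 73460 yr.

73500 yr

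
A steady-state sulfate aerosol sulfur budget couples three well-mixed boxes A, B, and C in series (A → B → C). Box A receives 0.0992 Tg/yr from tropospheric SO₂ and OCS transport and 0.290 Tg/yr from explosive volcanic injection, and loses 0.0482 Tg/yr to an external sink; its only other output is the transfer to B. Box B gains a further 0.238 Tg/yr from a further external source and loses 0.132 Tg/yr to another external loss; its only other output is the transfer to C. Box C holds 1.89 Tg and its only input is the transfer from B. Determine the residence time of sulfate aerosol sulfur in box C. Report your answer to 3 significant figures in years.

Box A: F(A→B) = (0.0992 + 0.290) − 0.0482 = 0.34100 Tg/yr.
Box B: F(B→C) = (0.34100 + 0.238) − 0.132 = 0.44700 Tg/yr.
Box C throughput = its input = 0.44700 Tg/yr; τ = 1.89 / 0.44700 = 4.228 yr.

4.23 yr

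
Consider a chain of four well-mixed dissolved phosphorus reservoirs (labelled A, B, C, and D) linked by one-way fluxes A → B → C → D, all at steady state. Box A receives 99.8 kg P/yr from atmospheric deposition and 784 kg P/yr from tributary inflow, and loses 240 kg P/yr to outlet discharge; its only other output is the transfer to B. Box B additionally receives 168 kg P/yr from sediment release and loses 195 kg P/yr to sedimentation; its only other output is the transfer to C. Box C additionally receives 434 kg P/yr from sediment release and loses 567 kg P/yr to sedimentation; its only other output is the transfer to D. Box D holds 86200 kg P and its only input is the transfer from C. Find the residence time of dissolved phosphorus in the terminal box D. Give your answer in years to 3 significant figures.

Box A: F(A→B) = (99.8 + 784) − 240 = 643.80 kg P/yr.
Box B: F(B→C) = (643.80 + 168) − 195 = 616.80 kg P/yr.
Box C: F(C→D) = (616.80 + 434) − 567 = 483.80 kg P/yr.
Box D throughput = its input = 483.80 kg P/yr; τ = 86200 / 483.80 = 178.2 yr.

178 yr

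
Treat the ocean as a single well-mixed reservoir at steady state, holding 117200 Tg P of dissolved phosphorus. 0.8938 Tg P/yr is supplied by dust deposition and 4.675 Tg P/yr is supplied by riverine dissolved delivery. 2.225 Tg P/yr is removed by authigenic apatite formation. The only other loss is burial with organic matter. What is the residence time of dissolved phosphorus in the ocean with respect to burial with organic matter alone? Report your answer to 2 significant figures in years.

At steady state ΣF_in = ΣF_out.
ΣF_in = 0.8938 + 4.675 = 5.5688 Tg P/yr.
Burial with organic matter flux = ΣF_in − (2.225) = 5.5688 − 2.225 = 3.344 Tg P/yr.
τ = M / F = 117200 / 3.344 = 35050 yr.

35000 yr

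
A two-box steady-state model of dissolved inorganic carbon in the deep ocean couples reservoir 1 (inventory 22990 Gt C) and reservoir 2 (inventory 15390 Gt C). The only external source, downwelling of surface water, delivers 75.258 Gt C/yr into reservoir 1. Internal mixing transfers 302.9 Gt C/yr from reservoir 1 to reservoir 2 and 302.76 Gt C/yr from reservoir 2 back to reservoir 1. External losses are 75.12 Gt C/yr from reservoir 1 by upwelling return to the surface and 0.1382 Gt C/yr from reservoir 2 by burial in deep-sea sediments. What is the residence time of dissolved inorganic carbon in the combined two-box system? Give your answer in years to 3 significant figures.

510 yr

Residence time in the combined system uses the total inventory and the total *external* removal — internal exchanges between the two boxes cancel.
M_total = 22990 + 15390 = 38380 Gt C.
ΣF_external_out = 75.12 + 0.1382 = 75.258 Gt C/yr.
τ = M_total / ΣF_ext = 38380 / 75.258 = 510.0 yr.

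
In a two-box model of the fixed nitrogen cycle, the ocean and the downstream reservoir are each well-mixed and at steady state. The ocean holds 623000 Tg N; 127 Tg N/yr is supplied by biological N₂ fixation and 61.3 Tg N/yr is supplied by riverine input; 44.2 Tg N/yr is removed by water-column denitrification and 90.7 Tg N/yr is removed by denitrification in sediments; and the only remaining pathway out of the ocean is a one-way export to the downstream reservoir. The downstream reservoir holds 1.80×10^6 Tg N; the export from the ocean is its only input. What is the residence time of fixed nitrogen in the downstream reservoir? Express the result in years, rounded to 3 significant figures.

Balance the ocean: ΣF_in = 127 + 61.3 = 188.30 Tg N/yr.
Export to the downstream reservoir = ΣF_in − (44.2 + 90.7) = 53.400 Tg N/yr.
At steady state the output of the downstream reservoir equals its input, 53.400 Tg N/yr.
τ = M / F = 1.80×10^6 / 53.400 = 33710 yr.

33700 yr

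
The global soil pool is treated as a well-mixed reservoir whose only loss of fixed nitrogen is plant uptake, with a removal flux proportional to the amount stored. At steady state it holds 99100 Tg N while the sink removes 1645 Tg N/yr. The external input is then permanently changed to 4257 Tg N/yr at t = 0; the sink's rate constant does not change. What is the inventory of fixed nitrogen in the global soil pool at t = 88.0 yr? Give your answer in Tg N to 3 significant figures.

220000 Tg N

The sink rate constant is k = F₀/M₀ = 1645/99100 = 0.01660 yr⁻¹.
Solving dM/dt = F₁ − kM with M(0) = M₀ gives M(t) = F₁/k + (M₀ − F₁/k)·e^(−kt).
F₁/k = 4257/0.01660 = 256460 Tg N; kt = 0.01660 × 88.0 = 1.461, e^(−kt) = 0.2321.
M(88.0) = 256460 + (99100 − 256460) × 0.2321 = 256460 − 36520 = 219940 Tg N.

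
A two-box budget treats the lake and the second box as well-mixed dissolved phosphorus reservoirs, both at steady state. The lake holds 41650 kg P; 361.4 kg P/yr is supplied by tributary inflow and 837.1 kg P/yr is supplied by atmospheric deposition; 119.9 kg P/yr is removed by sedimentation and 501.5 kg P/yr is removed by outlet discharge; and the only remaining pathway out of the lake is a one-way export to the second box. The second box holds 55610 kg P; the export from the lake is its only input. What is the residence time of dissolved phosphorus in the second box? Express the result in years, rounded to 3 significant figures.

96.4 yr

Balance the lake: ΣF_in = 361.4 + 837.1 = 1198.5 kg P/yr.
Export to the second box = ΣF_in − (119.9 + 501.5) = 577.10 kg P/yr.
At steady state the output of the second box equals its input, 577.10 kg P/yr.
τ = M / F = 55610 / 577.10 = 96.36 yr.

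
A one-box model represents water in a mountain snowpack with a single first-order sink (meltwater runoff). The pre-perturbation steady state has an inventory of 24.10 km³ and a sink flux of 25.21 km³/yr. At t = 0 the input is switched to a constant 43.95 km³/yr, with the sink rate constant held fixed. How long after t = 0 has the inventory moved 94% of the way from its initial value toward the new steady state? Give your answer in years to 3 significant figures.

τ = M₀/F₀ = 24.10/25.21 = 0.9560 yr.
The remaining gap fraction is e^(−t/τ); 94% covered ⇒ e^(−t/τ) = 0.0600.
t = −τ ln(0.0600) = 0.9560 × 2.813 = 2.690 yr.

2.69 yr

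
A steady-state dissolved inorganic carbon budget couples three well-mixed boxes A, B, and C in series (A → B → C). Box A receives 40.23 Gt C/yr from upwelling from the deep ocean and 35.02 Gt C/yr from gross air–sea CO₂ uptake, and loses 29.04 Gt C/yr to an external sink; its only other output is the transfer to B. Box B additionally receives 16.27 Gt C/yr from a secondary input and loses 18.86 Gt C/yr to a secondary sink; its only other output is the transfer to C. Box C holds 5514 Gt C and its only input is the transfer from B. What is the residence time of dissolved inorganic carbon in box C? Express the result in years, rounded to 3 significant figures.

Box A: F(A→B) = (40.23 + 35.02) − 29.04 = 46.210 Gt C/yr.
Box B: F(B→C) = (46.210 + 16.27) − 18.86 = 43.620 Gt C/yr.
Box C throughput = its input = 43.620 Gt C/yr; τ = 5514 / 43.620 = 126.4 yr.

126 yr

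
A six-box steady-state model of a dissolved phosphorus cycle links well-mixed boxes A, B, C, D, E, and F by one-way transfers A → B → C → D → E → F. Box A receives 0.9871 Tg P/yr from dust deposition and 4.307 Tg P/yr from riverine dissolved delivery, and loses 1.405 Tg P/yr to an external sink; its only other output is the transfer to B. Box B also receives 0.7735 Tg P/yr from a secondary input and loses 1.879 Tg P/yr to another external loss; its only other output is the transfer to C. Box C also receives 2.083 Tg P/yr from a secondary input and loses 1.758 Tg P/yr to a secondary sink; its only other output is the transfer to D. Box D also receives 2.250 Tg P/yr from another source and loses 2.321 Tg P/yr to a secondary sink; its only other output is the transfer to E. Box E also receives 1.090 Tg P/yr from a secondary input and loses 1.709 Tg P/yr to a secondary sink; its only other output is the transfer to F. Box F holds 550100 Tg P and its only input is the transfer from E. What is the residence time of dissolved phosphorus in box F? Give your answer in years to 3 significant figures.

Box A: F(A→B) = (0.9871 + 4.307) − 1.405 = 3.8891 Tg P/yr.
Box B: F(B→C) = (3.8891 + 0.7735) − 1.879 = 2.7836 Tg P/yr.
Box C: F(C→D) = (2.7836 + 2.083) − 1.758 = 3.1086 Tg P/yr.
Box D: F(D→E) = (3.1086 + 2.250) − 2.321 = 3.0376 Tg P/yr.
Box E: F(E→F) = (3.0376 + 1.090) − 1.709 = 2.4186 Tg P/yr.
Box F throughput = its input = 2.4186 Tg P/yr; τ = 550100 / 2.4186 = 227400 yr.

227000 yr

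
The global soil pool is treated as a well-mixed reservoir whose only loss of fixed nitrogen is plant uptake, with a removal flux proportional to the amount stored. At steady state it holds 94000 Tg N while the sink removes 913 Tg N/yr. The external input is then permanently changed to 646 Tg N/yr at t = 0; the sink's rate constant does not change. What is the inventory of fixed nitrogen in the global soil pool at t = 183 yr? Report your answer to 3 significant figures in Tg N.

The sink rate constant is k = F₀/M₀ = 913/94000 = 0.009713 yr⁻¹.
Solving dM/dt = F₁ − kM with M(0) = M₀ gives M(t) = F₁/k + (M₀ − F₁/k)·e^(−kt).
F₁/k = 646/0.009713 = 66510 Tg N; kt = 0.009713 × 183 = 1.777, e^(−kt) = 0.1691.
M(183) = 66510 + (94000 − 66510) × 0.1691 = 66510 + 4648 = 71158 Tg N.

71200 Tg N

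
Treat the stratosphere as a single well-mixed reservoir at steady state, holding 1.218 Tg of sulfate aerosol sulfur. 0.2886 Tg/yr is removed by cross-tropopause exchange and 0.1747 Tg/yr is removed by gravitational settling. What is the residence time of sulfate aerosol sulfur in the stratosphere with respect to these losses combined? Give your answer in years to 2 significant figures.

Total removal = 0.2886 + 0.1747 = 0.46330 Tg/yr.
τ = M / ΣF_out = 1.218 / 0.46330 = 2.629 yr.

2.6 yr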